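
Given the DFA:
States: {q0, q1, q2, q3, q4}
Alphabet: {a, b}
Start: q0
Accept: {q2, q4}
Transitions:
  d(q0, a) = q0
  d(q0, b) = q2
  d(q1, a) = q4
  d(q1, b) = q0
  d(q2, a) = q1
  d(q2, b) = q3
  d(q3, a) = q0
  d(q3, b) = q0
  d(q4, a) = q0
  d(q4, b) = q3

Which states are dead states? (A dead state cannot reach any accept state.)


Forward reachability from each state:
  q0 -> reaches accept state q2 (live)
  q1 -> reaches accept state q2 (live)
  q2 -> reaches accept state q2 (live)
  q3 -> reaches accept state q2 (live)
  q4 -> reaches accept state q2 (live)

None (all states can reach an accept state)


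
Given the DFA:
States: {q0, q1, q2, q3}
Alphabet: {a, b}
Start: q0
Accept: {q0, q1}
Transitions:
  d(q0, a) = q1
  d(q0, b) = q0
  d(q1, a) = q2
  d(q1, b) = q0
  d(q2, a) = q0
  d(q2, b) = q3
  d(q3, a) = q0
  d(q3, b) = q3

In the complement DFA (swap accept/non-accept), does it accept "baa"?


Trace: q0 -> q0 -> q1 -> q2
Final: q2
Original accept: {q0, q1}
Complement: q2 is not in original accept

Yes, complement accepts (original rejects)


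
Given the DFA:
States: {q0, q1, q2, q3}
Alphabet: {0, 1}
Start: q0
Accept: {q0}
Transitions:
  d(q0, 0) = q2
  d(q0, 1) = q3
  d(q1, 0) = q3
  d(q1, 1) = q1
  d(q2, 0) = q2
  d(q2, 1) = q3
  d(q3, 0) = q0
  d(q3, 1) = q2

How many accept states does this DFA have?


Accept states listed: {q0}
Counting: q0(1)

1


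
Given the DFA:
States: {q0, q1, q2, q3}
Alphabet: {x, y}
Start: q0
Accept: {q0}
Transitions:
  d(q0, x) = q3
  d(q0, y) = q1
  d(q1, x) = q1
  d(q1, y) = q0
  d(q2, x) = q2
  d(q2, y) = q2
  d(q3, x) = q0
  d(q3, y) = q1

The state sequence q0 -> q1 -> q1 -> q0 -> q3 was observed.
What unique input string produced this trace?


Trace back each transition to find the symbol:
  q0 --[y]--> q1
  q1 --[x]--> q1
  q1 --[y]--> q0
  q0 --[x]--> q3

"yxyx"


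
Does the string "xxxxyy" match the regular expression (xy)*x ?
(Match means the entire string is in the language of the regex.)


|string| = 6; first = 'x'; last = 'y'

No, "xxxxyy" does not match (xy)*x


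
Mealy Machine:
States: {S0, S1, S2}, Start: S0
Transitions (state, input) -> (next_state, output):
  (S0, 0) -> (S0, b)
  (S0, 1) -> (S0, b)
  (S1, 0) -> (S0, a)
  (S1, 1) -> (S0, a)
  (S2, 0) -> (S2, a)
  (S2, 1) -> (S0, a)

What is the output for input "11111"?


Step-by-step:
  (S0, 1) -> (S0, b)
  (S0, 1) -> (S0, b)
  (S0, 1) -> (S0, b)
  (S0, 1) -> (S0, b)
  (S0, 1) -> (S0, b)

"bbbbb"


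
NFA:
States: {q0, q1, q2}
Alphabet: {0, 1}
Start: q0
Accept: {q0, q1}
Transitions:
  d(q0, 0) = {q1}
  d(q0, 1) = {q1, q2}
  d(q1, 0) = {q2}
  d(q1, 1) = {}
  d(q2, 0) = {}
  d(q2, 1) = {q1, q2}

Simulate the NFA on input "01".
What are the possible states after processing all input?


Start: {q0}
  --0--> {q1}
  --1--> {}

{} (empty set, no valid transitions)


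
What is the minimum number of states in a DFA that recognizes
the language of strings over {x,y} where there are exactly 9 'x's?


States: count = 0, 1, ..., 9 (that's 10 states), plus a dead state for count > 9.
Total: 10 + 1 = 11. Accept = count-9 state.

11


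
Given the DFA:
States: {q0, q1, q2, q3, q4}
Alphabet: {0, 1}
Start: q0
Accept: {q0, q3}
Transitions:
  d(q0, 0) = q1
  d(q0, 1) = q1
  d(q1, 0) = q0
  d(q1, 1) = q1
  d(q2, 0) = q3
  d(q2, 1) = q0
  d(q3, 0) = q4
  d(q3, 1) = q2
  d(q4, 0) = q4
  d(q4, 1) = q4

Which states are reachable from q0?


BFS from q0:
  layer 0: {q0}
  layer 1: {q1}

{q0, q1}


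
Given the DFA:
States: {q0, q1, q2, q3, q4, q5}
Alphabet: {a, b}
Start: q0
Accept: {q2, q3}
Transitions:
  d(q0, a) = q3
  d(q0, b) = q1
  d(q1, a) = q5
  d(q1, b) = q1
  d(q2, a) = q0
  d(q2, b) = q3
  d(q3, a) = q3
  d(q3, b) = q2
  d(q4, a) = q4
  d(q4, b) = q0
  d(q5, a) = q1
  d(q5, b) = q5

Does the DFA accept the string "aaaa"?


Trace: q0 -> q3 -> q3 -> q3 -> q3
Final state: q3
Accept states: {q2, q3}

Yes, accepted (final state q3 is an accept state)


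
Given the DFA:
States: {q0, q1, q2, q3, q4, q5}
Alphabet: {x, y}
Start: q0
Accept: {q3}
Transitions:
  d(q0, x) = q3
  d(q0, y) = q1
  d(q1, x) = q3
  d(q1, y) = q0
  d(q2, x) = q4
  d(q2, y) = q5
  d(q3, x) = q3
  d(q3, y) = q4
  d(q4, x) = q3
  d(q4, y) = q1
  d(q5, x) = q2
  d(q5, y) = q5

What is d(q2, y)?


Looking up transition d(q2, y)

q5


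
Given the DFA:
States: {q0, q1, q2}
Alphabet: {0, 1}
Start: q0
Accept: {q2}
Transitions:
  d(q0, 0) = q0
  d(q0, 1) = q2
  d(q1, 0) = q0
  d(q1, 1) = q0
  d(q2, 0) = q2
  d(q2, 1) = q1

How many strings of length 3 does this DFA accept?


Enumerating all length-3 strings:
  "000" -> q0 [reject]
  "001" -> q2 [accept]
  "010" -> q2 [accept]
  "011" -> q1 [reject]
  "100" -> q2 [accept]
  "101" -> q1 [reject]
  "110" -> q0 [reject]
  "111" -> q0 [reject]

3 out of 8


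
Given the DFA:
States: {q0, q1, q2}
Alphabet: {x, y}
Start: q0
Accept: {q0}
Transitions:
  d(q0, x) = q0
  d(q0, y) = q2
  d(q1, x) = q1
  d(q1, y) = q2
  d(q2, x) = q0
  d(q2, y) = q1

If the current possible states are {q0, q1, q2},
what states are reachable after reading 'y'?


Apply transition on 'y' from each current state:
  d(q0, y) = q2
  d(q1, y) = q2
  d(q2, y) = q1

{q1, q2}


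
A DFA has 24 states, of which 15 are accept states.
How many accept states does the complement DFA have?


Complement swaps accept and non-accept states.
24 - 15 = 9

9


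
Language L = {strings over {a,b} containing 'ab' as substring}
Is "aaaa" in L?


'ab' does not occur

No, "aaaa" is not in L


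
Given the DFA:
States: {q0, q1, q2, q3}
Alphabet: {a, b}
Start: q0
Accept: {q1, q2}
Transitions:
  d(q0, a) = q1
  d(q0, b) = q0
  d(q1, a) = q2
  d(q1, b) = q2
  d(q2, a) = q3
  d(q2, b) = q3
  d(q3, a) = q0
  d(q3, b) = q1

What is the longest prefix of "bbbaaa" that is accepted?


Run the DFA, marking each prefix where the state is accepting:
  "" -> q0 [reject]
  "b" -> q0 [reject]
  "bb" -> q0 [reject]
  "bbb" -> q0 [reject]
  "bbba" -> q1 [accept]
  "bbbaa" -> q2 [accept]
  "bbbaaa" -> q3 [reject]

"bbbaa"


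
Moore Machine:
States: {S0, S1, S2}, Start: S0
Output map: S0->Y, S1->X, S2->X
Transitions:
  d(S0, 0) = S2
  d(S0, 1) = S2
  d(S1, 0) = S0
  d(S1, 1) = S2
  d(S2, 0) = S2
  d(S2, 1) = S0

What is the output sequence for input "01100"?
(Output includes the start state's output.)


Start: S0 (output Y)
  --0--> S2 (output X)
  --1--> S0 (output Y)
  --1--> S2 (output X)
  --0--> S2 (output X)
  --0--> S2 (output X)

"YXYXXX"


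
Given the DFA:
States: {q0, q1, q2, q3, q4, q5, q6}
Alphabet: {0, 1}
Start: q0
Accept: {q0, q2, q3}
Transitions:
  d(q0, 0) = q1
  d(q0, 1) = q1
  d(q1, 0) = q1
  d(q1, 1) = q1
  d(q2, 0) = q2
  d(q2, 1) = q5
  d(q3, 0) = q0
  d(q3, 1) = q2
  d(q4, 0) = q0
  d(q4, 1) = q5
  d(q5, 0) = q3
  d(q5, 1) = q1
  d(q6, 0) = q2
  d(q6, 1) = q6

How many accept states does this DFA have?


Accept states listed: {q0, q2, q3}
Counting: q0(1) q2(2) q3(3)

3


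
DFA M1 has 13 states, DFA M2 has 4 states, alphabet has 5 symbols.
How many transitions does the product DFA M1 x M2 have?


Product DFA has 13 * 4 = 52 states.
Each has 5 transitions: 52 * 5 = 260

260


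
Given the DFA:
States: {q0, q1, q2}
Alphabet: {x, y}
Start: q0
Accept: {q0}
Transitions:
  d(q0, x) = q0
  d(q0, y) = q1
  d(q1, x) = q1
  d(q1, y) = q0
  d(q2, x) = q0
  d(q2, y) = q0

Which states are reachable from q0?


BFS from q0:
  layer 0: {q0}
  layer 1: {q1}

{q0, q1}


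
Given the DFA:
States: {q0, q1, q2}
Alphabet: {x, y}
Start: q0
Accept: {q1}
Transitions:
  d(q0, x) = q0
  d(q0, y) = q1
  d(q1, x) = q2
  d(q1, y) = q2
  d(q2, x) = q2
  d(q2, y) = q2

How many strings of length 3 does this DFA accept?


Enumerating all length-3 strings:
  "xxx" -> q0 [reject]
  "xxy" -> q1 [accept]
  "xyx" -> q2 [reject]
  "xyy" -> q2 [reject]
  "yxx" -> q2 [reject]
  "yxy" -> q2 [reject]
  "yyx" -> q2 [reject]
  "yyy" -> q2 [reject]

1 out of 8


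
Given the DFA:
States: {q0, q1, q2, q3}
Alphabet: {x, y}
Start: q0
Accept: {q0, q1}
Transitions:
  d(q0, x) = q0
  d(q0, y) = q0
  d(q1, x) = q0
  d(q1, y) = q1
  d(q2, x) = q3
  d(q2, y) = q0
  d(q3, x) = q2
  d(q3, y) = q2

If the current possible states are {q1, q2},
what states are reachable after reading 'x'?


Apply transition on 'x' from each current state:
  d(q1, x) = q0
  d(q2, x) = q3

{q0, q3}


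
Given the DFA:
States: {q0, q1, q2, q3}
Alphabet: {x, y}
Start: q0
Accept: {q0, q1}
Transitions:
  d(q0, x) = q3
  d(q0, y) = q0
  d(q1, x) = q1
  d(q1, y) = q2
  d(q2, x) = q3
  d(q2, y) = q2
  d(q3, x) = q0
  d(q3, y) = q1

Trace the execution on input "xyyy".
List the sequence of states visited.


Input: xyyy
d(q0, x) = q3
d(q3, y) = q1
d(q1, y) = q2
d(q2, y) = q2


q0 -> q3 -> q1 -> q2 -> q2


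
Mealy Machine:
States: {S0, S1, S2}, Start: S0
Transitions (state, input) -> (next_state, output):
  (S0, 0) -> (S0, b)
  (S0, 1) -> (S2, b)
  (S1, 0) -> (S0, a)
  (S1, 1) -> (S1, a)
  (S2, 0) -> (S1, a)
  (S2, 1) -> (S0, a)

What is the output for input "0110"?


Step-by-step:
  (S0, 0) -> (S0, b)
  (S0, 1) -> (S2, b)
  (S2, 1) -> (S0, a)
  (S0, 0) -> (S0, b)

"bbab"


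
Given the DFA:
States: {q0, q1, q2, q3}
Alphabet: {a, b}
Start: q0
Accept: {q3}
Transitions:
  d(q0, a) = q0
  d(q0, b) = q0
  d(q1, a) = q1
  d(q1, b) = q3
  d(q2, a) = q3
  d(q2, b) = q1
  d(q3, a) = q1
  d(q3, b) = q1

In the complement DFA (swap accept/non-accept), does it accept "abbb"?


Trace: q0 -> q0 -> q0 -> q0 -> q0
Final: q0
Original accept: {q3}
Complement: q0 is not in original accept

Yes, complement accepts (original rejects)


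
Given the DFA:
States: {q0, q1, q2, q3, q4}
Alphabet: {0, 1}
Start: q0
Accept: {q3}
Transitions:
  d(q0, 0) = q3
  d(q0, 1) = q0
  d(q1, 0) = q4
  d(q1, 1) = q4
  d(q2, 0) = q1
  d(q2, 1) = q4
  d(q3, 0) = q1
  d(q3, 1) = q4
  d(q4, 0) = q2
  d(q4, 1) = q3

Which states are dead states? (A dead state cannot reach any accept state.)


Forward reachability from each state:
  q0 -> reaches accept state q3 (live)
  q1 -> reaches accept state q3 (live)
  q2 -> reaches accept state q3 (live)
  q3 -> reaches accept state q3 (live)
  q4 -> reaches accept state q3 (live)

None (all states can reach an accept state)


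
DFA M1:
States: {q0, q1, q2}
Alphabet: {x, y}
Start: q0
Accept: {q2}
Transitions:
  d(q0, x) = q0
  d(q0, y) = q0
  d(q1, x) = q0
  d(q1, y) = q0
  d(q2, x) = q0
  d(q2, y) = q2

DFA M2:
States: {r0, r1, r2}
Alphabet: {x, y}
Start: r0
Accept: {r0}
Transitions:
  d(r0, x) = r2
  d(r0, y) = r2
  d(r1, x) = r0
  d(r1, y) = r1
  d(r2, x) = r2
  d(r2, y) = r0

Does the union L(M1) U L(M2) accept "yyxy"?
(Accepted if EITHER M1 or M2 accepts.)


M1: final=q0 accepted=False
M2: final=r0 accepted=True

Yes, union accepts


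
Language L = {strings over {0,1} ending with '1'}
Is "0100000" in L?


last symbol = '0'

No, "0100000" is not in L


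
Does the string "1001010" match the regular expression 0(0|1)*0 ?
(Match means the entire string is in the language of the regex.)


|string| = 7; first = '1'; last = '0'

No, "1001010" does not match 0(0|1)*0


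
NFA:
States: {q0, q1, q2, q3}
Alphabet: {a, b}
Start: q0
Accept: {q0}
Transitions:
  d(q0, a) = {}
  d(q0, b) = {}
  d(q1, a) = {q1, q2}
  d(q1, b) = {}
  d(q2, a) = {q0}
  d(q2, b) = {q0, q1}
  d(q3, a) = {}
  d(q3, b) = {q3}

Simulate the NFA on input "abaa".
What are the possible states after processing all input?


Start: {q0}
  --a--> {}
  --b--> {}
  --a--> {}
  --a--> {}

{} (empty set, no valid transitions)


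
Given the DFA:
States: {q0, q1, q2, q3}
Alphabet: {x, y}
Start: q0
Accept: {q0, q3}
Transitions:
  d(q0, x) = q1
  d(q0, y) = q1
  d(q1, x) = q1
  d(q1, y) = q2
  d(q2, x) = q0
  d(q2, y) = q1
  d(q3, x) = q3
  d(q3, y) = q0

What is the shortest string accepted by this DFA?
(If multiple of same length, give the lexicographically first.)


BFS by string length (lex-first path to each state shown):
  len 0: q0<-""
Found accept state at length 0.

"" (empty string)


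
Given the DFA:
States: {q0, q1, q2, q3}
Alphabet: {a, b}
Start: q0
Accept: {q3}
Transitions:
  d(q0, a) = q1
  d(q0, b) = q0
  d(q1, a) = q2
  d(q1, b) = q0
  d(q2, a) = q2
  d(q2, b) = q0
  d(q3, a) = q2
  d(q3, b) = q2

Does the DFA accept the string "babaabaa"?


Trace: q0 -> q0 -> q1 -> q0 -> q1 -> q2 -> q0 -> q1 -> q2
Final state: q2
Accept states: {q3}

No, rejected (final state q2 is not an accept state)


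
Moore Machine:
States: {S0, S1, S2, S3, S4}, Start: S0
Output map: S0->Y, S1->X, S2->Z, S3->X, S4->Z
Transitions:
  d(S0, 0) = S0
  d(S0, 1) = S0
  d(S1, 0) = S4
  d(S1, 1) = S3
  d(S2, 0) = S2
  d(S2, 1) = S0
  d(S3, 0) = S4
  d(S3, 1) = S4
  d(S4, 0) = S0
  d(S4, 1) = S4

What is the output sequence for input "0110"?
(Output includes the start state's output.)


Start: S0 (output Y)
  --0--> S0 (output Y)
  --1--> S0 (output Y)
  --1--> S0 (output Y)
  --0--> S0 (output Y)

"YYYYY"


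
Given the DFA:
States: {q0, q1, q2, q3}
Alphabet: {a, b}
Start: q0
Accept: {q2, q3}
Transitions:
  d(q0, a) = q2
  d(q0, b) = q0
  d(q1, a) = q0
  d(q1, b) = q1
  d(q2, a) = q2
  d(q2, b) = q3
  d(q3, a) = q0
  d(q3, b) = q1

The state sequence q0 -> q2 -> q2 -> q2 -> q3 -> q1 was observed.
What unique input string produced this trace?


Trace back each transition to find the symbol:
  q0 --[a]--> q2
  q2 --[a]--> q2
  q2 --[a]--> q2
  q2 --[b]--> q3
  q3 --[b]--> q1

"aaabb"


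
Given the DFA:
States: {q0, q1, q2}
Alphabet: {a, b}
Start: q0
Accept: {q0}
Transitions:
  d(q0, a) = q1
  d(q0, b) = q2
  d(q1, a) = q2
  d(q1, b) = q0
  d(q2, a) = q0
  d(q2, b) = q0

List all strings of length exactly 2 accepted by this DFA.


All strings of length 2: 4 total
Accepted: 3

"ab", "ba", "bb"


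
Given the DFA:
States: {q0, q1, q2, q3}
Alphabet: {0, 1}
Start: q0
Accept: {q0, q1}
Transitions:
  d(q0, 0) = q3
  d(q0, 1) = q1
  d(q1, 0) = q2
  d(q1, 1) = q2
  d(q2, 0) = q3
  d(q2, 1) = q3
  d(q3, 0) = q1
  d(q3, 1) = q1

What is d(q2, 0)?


Looking up transition d(q2, 0)

q3


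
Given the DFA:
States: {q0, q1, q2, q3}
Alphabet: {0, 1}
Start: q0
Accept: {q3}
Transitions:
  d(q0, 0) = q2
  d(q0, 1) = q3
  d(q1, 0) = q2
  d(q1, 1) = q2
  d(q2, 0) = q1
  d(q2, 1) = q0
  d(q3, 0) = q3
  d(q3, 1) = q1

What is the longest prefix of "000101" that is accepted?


Run the DFA, marking each prefix where the state is accepting:
  "" -> q0 [reject]
  "0" -> q2 [reject]
  "00" -> q1 [reject]
  "000" -> q2 [reject]
  "0001" -> q0 [reject]
  "00010" -> q2 [reject]
  "000101" -> q0 [reject]

No prefix is accepted


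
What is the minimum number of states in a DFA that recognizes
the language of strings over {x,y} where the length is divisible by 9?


States track (length) mod 9.
Need 9 states: one per remainder 0..8; accept = remainder 0.

9


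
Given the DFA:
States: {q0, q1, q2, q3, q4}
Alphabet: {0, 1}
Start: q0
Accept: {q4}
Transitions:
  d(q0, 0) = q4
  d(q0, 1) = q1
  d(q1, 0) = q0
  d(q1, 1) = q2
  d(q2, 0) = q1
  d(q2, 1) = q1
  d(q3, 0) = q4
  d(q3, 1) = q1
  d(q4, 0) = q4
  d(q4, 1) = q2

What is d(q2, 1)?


Looking up transition d(q2, 1)

q1


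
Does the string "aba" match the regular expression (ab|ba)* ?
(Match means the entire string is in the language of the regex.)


|string| = 3; first = 'a'; last = 'a'

No, "aba" does not match (ab|ba)*


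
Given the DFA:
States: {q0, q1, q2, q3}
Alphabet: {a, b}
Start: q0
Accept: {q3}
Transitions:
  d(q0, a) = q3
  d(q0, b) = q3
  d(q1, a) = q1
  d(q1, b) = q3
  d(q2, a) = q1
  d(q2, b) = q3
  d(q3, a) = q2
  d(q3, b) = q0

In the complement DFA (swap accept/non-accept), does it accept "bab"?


Trace: q0 -> q3 -> q2 -> q3
Final: q3
Original accept: {q3}
Complement: q3 is in original accept

No, complement rejects (original accepts)


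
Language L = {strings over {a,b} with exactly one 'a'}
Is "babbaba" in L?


count('a') = 3

No, "babbaba" is not in L


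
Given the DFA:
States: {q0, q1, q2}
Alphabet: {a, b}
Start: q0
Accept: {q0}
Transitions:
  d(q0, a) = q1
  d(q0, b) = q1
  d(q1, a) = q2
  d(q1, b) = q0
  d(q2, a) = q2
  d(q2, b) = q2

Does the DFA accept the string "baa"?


Trace: q0 -> q1 -> q2 -> q2
Final state: q2
Accept states: {q0}

No, rejected (final state q2 is not an accept state)


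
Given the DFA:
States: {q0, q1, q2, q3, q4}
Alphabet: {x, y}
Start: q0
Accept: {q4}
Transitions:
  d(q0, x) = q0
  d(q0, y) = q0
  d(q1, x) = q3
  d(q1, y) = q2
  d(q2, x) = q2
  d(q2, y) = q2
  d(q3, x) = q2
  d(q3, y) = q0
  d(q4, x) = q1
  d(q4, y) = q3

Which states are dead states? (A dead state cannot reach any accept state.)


Forward reachability from each state:
  q0 -> reaches {q0}, no accept state (dead)
  q1 -> reaches {q0, q1, q2, q3}, no accept state (dead)
  q2 -> reaches {q2}, no accept state (dead)
  q3 -> reaches {q0, q2, q3}, no accept state (dead)
  q4 -> reaches accept state q4 (live)

{q0, q1, q2, q3}


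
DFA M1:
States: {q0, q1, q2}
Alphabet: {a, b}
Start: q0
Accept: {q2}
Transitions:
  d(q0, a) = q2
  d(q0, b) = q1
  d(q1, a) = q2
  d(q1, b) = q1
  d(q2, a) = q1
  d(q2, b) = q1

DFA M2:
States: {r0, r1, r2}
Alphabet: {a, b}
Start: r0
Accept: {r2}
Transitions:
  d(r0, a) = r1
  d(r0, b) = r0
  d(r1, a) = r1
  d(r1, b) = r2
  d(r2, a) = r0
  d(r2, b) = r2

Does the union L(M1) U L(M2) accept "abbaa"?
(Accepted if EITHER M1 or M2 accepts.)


M1: final=q1 accepted=False
M2: final=r1 accepted=False

No, union rejects (neither accepts)


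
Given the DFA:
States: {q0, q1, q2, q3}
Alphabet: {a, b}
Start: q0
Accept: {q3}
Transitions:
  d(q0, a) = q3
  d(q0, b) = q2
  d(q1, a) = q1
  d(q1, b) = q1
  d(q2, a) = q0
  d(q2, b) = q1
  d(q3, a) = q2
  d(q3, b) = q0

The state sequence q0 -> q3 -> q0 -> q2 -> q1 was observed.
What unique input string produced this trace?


Trace back each transition to find the symbol:
  q0 --[a]--> q3
  q3 --[b]--> q0
  q0 --[b]--> q2
  q2 --[b]--> q1

"abbb"


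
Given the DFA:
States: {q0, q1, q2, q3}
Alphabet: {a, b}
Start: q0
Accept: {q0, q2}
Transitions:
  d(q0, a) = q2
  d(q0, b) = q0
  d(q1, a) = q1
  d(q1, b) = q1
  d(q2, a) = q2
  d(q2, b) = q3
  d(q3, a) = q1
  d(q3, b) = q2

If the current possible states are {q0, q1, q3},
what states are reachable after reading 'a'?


Apply transition on 'a' from each current state:
  d(q0, a) = q2
  d(q1, a) = q1
  d(q3, a) = q1

{q1, q2}


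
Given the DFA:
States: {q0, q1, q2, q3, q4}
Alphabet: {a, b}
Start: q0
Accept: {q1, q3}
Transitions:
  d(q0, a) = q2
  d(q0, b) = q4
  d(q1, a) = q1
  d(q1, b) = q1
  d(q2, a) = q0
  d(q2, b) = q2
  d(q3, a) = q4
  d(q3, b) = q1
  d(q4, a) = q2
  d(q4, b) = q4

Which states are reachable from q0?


BFS from q0:
  layer 0: {q0}
  layer 1: {q2, q4}

{q0, q2, q4}


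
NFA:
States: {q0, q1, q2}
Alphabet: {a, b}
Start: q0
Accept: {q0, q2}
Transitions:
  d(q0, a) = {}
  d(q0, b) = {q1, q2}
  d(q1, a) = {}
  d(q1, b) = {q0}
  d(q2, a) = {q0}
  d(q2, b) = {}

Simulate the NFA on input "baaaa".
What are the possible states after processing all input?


Start: {q0}
  --b--> {q1, q2}
  --a--> {q0}
  --a--> {}
  --a--> {}
  --a--> {}

{} (empty set, no valid transitions)


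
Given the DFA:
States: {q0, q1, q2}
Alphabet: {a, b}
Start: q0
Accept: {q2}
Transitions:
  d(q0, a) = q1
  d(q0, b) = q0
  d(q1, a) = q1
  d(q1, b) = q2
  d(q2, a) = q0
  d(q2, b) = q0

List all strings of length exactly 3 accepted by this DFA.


All strings of length 3: 8 total
Accepted: 2

"aab", "bab"


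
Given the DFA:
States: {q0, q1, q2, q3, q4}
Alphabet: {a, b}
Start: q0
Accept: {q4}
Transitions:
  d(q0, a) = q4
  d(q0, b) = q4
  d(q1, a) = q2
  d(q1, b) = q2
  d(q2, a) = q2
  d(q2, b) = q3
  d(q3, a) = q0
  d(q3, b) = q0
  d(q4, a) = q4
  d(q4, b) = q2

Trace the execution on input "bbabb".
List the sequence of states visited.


Input: bbabb
d(q0, b) = q4
d(q4, b) = q2
d(q2, a) = q2
d(q2, b) = q3
d(q3, b) = q0


q0 -> q4 -> q2 -> q2 -> q3 -> q0


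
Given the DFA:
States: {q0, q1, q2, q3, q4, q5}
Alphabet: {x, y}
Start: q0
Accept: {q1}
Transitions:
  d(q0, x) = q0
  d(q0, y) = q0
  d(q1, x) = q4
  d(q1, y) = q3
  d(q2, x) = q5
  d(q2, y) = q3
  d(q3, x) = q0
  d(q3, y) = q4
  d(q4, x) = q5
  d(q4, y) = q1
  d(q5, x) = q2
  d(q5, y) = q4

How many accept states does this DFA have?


Accept states listed: {q1}
Counting: q1(1)

1


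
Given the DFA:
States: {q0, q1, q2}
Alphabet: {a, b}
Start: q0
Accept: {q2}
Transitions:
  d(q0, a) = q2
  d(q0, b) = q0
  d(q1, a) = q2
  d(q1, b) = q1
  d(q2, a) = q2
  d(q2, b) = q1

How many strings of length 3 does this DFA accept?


Enumerating all length-3 strings:
  "aaa" -> q2 [accept]
  "aab" -> q1 [reject]
  "aba" -> q2 [accept]
  "abb" -> q1 [reject]
  "baa" -> q2 [accept]
  "bab" -> q1 [reject]
  "bba" -> q2 [accept]
  "bbb" -> q0 [reject]

4 out of 8


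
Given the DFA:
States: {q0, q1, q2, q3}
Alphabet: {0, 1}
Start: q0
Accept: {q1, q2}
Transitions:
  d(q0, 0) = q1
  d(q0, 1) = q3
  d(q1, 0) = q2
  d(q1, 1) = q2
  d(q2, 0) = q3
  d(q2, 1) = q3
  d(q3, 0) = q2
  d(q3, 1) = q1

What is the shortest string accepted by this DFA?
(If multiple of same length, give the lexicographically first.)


BFS by string length (lex-first path to each state shown):
  len 0: q0<-""
  len 1: q1<-"0", q3<-"1"
Found accept state at length 1.

"0"


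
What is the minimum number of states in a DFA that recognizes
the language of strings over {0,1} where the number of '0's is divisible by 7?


States track (count of '0') mod 7.
Need 7 states: one per remainder 0..6; accept = remainder 0.

7


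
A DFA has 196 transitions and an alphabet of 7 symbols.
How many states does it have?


Each state has exactly one transition per symbol.
states = transitions / |alphabet| = 196 / 7 = 28

28


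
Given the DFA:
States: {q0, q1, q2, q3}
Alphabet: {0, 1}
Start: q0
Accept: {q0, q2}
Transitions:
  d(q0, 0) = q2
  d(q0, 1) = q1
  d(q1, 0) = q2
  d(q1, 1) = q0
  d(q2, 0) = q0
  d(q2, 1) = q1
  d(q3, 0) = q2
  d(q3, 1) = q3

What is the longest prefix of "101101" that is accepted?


Run the DFA, marking each prefix where the state is accepting:
  "" -> q0 [accept]
  "1" -> q1 [reject]
  "10" -> q2 [accept]
  "101" -> q1 [reject]
  "1011" -> q0 [accept]
  "10110" -> q2 [accept]
  "101101" -> q1 [reject]

"10110"


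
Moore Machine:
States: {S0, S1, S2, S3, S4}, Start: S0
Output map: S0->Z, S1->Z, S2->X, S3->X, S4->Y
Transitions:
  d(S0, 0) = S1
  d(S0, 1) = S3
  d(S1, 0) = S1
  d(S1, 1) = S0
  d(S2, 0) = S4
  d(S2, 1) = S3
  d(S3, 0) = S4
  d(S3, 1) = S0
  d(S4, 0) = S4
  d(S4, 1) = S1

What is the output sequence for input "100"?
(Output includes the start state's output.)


Start: S0 (output Z)
  --1--> S3 (output X)
  --0--> S4 (output Y)
  --0--> S4 (output Y)

"ZXYY"


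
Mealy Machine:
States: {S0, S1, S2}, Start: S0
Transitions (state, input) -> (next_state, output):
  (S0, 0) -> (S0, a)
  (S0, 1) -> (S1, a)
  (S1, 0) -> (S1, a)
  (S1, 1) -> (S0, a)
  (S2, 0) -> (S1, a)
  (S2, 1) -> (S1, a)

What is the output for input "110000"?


Step-by-step:
  (S0, 1) -> (S1, a)
  (S1, 1) -> (S0, a)
  (S0, 0) -> (S0, a)
  (S0, 0) -> (S0, a)
  (S0, 0) -> (S0, a)
  (S0, 0) -> (S0, a)

"aaaaaa"


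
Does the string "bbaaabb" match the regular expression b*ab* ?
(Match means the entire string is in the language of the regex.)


|string| = 7; first = 'b'; last = 'b'

No, "bbaaabb" does not match b*ab*


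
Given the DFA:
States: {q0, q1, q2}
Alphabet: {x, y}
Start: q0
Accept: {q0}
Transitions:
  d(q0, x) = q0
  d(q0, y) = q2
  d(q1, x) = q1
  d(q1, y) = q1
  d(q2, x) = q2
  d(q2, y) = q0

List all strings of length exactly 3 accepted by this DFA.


All strings of length 3: 8 total
Accepted: 4

"xxx", "xyy", "yxy", "yyx"


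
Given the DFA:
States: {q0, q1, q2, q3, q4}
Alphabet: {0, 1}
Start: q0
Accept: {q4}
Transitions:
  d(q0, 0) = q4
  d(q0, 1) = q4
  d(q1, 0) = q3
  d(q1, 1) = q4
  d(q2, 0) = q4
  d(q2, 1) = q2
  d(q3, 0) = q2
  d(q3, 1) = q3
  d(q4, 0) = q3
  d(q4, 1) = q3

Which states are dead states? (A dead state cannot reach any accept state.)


Forward reachability from each state:
  q0 -> reaches accept state q4 (live)
  q1 -> reaches accept state q4 (live)
  q2 -> reaches accept state q4 (live)
  q3 -> reaches accept state q4 (live)
  q4 -> reaches accept state q4 (live)

None (all states can reach an accept state)


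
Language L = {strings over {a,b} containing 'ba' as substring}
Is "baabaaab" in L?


'ba' occurs at index 0

Yes, "baabaaab" is in L


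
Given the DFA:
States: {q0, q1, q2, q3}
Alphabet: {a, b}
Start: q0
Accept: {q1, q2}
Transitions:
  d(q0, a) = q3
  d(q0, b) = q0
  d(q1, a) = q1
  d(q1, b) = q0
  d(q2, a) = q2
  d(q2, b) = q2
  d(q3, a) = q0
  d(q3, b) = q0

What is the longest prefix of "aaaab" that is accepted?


Run the DFA, marking each prefix where the state is accepting:
  "" -> q0 [reject]
  "a" -> q3 [reject]
  "aa" -> q0 [reject]
  "aaa" -> q3 [reject]
  "aaaa" -> q0 [reject]
  "aaaab" -> q0 [reject]

No prefix is accepted


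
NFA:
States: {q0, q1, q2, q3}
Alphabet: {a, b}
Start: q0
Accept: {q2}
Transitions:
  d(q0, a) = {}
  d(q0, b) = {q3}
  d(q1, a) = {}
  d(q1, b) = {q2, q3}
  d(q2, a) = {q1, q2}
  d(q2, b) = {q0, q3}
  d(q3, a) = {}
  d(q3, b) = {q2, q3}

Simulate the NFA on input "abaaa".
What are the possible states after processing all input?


Start: {q0}
  --a--> {}
  --b--> {}
  --a--> {}
  --a--> {}
  --a--> {}

{} (empty set, no valid transitions)


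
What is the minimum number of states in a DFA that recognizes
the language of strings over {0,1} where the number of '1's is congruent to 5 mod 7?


States track (count of '1') mod 7.
Need 7 states: one per remainder 0..6; accept = remainder 5.

7


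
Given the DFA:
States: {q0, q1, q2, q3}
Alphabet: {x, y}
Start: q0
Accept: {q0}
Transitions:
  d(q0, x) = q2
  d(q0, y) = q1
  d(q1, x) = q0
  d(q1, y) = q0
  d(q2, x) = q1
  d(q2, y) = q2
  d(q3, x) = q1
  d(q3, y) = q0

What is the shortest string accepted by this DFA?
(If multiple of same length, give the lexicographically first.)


BFS by string length (lex-first path to each state shown):
  len 0: q0<-""
Found accept state at length 0.

"" (empty string)


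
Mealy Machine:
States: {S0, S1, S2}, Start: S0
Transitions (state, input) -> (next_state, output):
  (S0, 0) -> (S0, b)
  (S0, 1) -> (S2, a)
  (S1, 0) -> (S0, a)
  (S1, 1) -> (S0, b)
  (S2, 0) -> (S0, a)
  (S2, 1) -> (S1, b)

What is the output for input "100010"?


Step-by-step:
  (S0, 1) -> (S2, a)
  (S2, 0) -> (S0, a)
  (S0, 0) -> (S0, b)
  (S0, 0) -> (S0, b)
  (S0, 1) -> (S2, a)
  (S2, 0) -> (S0, a)

"aabbaa"


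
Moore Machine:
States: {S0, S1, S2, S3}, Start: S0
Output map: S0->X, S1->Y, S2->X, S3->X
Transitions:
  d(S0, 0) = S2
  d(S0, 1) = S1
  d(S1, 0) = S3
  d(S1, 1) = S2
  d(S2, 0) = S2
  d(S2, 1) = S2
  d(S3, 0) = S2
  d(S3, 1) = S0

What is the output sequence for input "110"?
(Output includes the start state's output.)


Start: S0 (output X)
  --1--> S1 (output Y)
  --1--> S2 (output X)
  --0--> S2 (output X)

"XYXX"


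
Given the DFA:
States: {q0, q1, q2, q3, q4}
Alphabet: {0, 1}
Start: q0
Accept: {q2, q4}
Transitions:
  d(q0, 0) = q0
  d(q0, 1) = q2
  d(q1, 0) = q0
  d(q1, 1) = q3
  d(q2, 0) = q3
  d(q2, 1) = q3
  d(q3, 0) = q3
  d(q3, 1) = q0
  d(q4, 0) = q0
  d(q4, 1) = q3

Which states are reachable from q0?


BFS from q0:
  layer 0: {q0}
  layer 1: {q2}
  layer 2: {q3}

{q0, q2, q3}


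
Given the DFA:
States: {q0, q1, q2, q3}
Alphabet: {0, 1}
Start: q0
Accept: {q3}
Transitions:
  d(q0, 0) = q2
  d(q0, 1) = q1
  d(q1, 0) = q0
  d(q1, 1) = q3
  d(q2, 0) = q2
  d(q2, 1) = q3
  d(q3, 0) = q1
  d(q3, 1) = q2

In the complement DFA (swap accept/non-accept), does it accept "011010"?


Trace: q0 -> q2 -> q3 -> q2 -> q2 -> q3 -> q1
Final: q1
Original accept: {q3}
Complement: q1 is not in original accept

Yes, complement accepts (original rejects)


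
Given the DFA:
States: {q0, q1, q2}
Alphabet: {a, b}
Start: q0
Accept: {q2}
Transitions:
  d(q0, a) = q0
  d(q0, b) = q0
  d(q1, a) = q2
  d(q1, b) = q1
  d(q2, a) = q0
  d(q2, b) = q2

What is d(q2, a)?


Looking up transition d(q2, a)

q0


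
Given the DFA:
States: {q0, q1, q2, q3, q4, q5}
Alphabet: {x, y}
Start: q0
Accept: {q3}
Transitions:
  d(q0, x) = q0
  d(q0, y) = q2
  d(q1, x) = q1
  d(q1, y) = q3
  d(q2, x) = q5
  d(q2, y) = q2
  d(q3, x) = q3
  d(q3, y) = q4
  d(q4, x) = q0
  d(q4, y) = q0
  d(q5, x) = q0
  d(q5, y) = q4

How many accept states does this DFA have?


Accept states listed: {q3}
Counting: q3(1)

1


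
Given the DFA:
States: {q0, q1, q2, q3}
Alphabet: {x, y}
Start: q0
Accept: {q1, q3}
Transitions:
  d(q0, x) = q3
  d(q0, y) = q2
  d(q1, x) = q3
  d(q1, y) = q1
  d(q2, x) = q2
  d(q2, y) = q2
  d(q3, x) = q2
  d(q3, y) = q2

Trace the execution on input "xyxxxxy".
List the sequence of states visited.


Input: xyxxxxy
d(q0, x) = q3
d(q3, y) = q2
d(q2, x) = q2
d(q2, x) = q2
d(q2, x) = q2
d(q2, x) = q2
d(q2, y) = q2


q0 -> q3 -> q2 -> q2 -> q2 -> q2 -> q2 -> q2


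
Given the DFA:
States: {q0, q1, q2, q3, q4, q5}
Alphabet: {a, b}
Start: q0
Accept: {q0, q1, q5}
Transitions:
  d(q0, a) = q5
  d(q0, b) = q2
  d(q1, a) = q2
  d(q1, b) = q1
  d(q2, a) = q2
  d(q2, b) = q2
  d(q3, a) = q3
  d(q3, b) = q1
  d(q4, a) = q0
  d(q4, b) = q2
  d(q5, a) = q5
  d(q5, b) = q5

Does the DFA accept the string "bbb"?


Trace: q0 -> q2 -> q2 -> q2
Final state: q2
Accept states: {q0, q1, q5}

No, rejected (final state q2 is not an accept state)


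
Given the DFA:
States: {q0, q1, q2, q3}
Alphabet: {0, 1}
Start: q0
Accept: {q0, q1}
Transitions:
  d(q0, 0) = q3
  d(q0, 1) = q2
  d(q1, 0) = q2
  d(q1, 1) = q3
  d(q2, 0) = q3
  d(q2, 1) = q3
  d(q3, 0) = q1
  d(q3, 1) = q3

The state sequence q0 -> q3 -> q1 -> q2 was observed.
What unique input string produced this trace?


Trace back each transition to find the symbol:
  q0 --[0]--> q3
  q3 --[0]--> q1
  q1 --[0]--> q2

"000"


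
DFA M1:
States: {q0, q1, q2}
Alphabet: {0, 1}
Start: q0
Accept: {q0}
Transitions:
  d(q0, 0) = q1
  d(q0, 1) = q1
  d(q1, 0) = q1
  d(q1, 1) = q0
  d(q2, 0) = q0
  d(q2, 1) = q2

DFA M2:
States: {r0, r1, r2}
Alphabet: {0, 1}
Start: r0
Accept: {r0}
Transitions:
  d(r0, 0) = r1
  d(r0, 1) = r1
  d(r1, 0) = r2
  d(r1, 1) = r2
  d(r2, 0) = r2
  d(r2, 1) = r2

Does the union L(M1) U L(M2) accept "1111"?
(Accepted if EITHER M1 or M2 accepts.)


M1: final=q0 accepted=True
M2: final=r2 accepted=False

Yes, union accepts


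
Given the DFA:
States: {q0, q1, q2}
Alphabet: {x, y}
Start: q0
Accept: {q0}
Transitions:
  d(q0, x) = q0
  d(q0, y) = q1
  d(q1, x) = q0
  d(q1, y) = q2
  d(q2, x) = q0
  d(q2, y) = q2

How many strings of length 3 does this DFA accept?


Enumerating all length-3 strings:
  "xxx" -> q0 [accept]
  "xxy" -> q1 [reject]
  "xyx" -> q0 [accept]
  "xyy" -> q2 [reject]
  "yxx" -> q0 [accept]
  "yxy" -> q1 [reject]
  "yyx" -> q0 [accept]
  "yyy" -> q2 [reject]

4 out of 8


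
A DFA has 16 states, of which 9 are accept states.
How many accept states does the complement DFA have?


Complement swaps accept and non-accept states.
16 - 9 = 7

7


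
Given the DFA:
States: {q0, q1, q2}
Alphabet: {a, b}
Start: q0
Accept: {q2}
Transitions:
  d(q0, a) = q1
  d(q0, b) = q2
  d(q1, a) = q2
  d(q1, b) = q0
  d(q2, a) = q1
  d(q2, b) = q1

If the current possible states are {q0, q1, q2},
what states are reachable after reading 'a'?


Apply transition on 'a' from each current state:
  d(q0, a) = q1
  d(q1, a) = q2
  d(q2, a) = q1

{q1, q2}


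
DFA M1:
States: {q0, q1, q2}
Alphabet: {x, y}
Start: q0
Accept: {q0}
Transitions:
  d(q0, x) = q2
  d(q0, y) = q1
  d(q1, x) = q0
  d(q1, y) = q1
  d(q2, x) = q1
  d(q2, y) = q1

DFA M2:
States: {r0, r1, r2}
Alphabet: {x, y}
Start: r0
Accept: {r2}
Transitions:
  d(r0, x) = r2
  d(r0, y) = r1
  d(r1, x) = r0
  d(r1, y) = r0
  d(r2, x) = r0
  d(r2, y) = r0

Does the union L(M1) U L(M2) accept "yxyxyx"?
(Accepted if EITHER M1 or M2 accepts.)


M1: final=q0 accepted=True
M2: final=r0 accepted=False

Yes, union accepts


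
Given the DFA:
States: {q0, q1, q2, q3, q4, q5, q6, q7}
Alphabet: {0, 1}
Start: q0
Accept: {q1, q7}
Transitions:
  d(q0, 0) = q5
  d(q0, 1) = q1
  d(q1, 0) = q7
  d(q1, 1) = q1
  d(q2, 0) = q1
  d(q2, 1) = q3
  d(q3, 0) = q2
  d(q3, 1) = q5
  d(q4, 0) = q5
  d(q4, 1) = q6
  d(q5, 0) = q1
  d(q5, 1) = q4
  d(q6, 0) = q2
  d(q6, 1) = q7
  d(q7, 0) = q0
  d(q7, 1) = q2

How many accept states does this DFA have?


Accept states listed: {q1, q7}
Counting: q1(1) q7(2)

2


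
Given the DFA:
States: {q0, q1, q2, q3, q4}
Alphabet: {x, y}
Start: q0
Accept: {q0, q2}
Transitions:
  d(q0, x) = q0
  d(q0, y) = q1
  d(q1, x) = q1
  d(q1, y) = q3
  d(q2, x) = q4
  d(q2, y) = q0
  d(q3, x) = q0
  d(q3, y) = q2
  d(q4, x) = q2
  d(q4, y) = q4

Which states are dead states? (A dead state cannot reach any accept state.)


Forward reachability from each state:
  q0 -> reaches accept state q0 (live)
  q1 -> reaches accept state q0 (live)
  q2 -> reaches accept state q0 (live)
  q3 -> reaches accept state q0 (live)
  q4 -> reaches accept state q0 (live)

None (all states can reach an accept state)


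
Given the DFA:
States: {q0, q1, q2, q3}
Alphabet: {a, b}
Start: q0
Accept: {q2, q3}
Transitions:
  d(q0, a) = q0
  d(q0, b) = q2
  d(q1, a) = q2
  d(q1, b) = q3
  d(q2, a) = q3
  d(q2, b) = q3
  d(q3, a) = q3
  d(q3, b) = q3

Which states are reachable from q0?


BFS from q0:
  layer 0: {q0}
  layer 1: {q2}
  layer 2: {q3}

{q0, q2, q3}


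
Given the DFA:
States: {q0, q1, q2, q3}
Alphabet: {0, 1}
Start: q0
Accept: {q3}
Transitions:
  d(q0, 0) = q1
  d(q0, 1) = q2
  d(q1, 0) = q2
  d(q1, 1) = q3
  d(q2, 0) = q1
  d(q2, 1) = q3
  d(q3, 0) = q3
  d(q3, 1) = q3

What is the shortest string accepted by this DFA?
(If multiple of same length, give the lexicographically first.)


BFS by string length (lex-first path to each state shown):
  len 0: q0<-""
  len 1: q1<-"0", q2<-"1"
  len 2: q1<-"10", q2<-"00", q3<-"01"
Found accept state at length 2.

"01"


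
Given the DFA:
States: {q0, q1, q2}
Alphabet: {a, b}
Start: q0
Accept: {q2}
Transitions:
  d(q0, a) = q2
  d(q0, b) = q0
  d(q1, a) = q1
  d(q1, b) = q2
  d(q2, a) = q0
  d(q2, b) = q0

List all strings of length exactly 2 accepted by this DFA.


All strings of length 2: 4 total
Accepted: 1

"ba"


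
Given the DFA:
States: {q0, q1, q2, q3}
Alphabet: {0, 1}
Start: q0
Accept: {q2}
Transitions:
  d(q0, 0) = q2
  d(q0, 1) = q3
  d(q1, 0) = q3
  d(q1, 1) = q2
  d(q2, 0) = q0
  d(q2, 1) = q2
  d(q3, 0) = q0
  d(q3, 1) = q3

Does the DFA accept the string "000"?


Trace: q0 -> q2 -> q0 -> q2
Final state: q2
Accept states: {q2}

Yes, accepted (final state q2 is an accept state)


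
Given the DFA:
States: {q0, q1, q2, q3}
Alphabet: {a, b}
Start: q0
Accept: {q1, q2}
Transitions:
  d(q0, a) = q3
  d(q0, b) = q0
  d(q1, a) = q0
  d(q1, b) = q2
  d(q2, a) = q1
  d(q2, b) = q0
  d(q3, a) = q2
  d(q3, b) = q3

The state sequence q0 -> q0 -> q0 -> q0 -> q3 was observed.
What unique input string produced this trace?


Trace back each transition to find the symbol:
  q0 --[b]--> q0
  q0 --[b]--> q0
  q0 --[b]--> q0
  q0 --[a]--> q3

"bbba"


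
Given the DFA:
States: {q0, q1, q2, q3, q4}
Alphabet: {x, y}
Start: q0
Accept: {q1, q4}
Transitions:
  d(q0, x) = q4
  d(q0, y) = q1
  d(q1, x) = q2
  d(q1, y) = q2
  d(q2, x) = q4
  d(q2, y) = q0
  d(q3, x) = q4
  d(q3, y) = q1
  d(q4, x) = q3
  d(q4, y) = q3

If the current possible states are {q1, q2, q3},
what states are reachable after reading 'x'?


Apply transition on 'x' from each current state:
  d(q1, x) = q2
  d(q2, x) = q4
  d(q3, x) = q4

{q2, q4}


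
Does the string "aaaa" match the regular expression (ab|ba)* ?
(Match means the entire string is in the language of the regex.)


|string| = 4; first = 'a'; last = 'a'

No, "aaaa" does not match (ab|ba)*


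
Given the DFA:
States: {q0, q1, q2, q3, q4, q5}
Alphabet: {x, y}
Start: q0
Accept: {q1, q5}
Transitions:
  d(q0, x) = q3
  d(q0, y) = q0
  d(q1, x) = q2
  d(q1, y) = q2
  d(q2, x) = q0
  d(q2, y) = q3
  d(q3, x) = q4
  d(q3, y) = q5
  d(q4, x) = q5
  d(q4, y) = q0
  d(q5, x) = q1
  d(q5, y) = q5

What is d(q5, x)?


Looking up transition d(q5, x)

q1


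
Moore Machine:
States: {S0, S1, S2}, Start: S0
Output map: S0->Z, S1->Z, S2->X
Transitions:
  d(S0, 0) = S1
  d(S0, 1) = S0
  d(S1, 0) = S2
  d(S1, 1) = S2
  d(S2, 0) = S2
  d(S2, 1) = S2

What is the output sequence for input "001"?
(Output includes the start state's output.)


Start: S0 (output Z)
  --0--> S1 (output Z)
  --0--> S2 (output X)
  --1--> S2 (output X)

"ZZXX"


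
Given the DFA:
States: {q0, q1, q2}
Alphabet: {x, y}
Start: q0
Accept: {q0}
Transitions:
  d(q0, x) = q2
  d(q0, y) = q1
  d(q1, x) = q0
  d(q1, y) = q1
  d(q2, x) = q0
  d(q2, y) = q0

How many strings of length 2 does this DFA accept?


Enumerating all length-2 strings:
  "xx" -> q0 [accept]
  "xy" -> q0 [accept]
  "yx" -> q0 [accept]
  "yy" -> q1 [reject]

3 out of 4


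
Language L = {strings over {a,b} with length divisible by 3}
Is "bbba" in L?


length = 4; 4 mod 3 = 1

No, "bbba" is not in L


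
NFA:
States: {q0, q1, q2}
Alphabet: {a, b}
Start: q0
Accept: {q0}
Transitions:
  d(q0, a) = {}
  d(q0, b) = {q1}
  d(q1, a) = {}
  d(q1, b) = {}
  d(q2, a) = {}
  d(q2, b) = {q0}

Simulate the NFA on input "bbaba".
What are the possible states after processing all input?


Start: {q0}
  --b--> {q1}
  --b--> {}
  --a--> {}
  --b--> {}
  --a--> {}

{} (empty set, no valid transitions)


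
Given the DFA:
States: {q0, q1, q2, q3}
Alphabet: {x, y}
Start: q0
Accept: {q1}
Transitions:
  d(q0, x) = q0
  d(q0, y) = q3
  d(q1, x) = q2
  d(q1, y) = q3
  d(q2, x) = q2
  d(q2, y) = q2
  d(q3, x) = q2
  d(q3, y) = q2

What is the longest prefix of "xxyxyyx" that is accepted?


Run the DFA, marking each prefix where the state is accepting:
  "" -> q0 [reject]
  "x" -> q0 [reject]
  "xx" -> q0 [reject]
  "xxy" -> q3 [reject]
  "xxyx" -> q2 [reject]
  "xxyxy" -> q2 [reject]
  "xxyxyy" -> q2 [reject]
  "xxyxyyx" -> q2 [reject]

No prefix is accepted


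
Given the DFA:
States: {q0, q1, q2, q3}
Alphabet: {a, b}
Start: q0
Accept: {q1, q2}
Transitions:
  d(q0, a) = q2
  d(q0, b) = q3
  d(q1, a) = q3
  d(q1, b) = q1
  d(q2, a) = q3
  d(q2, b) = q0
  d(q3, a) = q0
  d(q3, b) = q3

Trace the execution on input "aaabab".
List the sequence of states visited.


Input: aaabab
d(q0, a) = q2
d(q2, a) = q3
d(q3, a) = q0
d(q0, b) = q3
d(q3, a) = q0
d(q0, b) = q3


q0 -> q2 -> q3 -> q0 -> q3 -> q0 -> q3


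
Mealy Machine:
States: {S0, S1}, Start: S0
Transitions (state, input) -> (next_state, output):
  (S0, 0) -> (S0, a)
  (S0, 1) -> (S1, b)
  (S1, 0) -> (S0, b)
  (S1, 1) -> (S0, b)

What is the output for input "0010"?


Step-by-step:
  (S0, 0) -> (S0, a)
  (S0, 0) -> (S0, a)
  (S0, 1) -> (S1, b)
  (S1, 0) -> (S0, b)

"aabb"


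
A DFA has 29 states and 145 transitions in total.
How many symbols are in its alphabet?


Each state has exactly one transition per symbol.
|alphabet| = transitions / states = 145 / 29 = 5

5


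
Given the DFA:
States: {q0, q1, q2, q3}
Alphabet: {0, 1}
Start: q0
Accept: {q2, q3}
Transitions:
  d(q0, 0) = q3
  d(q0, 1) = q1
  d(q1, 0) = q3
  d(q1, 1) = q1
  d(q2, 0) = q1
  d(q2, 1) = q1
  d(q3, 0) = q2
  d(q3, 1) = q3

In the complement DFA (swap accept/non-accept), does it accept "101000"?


Trace: q0 -> q1 -> q3 -> q3 -> q2 -> q1 -> q3
Final: q3
Original accept: {q2, q3}
Complement: q3 is in original accept

No, complement rejects (original accepts)


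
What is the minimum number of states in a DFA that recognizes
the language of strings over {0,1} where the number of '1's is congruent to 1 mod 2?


States track (count of '1') mod 2.
Need 2 states: one per remainder 0..1; accept = remainder 1.

2


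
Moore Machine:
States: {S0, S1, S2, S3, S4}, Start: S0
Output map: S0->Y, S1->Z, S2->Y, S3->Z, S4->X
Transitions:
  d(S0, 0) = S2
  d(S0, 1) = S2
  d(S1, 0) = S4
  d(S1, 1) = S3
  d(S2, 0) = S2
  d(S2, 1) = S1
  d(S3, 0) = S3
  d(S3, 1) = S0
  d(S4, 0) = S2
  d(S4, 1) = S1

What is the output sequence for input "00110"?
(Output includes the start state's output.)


Start: S0 (output Y)
  --0--> S2 (output Y)
  --0--> S2 (output Y)
  --1--> S1 (output Z)
  --1--> S3 (output Z)
  --0--> S3 (output Z)

"YYYZZZ"
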